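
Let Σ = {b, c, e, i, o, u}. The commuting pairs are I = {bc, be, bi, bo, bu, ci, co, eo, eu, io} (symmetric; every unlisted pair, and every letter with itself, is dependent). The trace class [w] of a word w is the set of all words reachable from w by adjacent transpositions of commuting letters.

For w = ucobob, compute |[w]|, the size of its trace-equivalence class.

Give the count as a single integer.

45

piece 0:u — minimal
piece 1:c rests on {0:u}
piece 2:o rests on {0:u}
piece 3:b — minimal
piece 4:o rests on {2:o}
piece 5:b rests on {3:b}
minimal pieces: {0:u, 3:b}
ways to finish when only these pieces remain (= sum over removing one remaining piece with nothing left below it):
  1 left: {1}→1  {4}→1  {5}→1
  2 left: {1,4}→2  {1,5}→2  {2,4}→1  {3,5}→1  {4,5}→2
  3 left: {1,2,4}→3  {1,3,5}→3  {1,4,5}→6  {2,4,5}→3  {3,4,5}→3
  4 left: {0,1,2,4}→3  {1,2,4,5}→12  {1,3,4,5}→12  {2,3,4,5}→6
  placing 0:u first → 30 extensions
  placing 3:b first → 15 extensions
total linear extensions = 45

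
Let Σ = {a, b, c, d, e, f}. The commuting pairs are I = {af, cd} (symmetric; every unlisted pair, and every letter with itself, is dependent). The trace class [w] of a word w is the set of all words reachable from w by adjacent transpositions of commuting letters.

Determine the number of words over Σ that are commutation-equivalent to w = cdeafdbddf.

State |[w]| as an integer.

drop 0:c onto floor
drop 1:d onto floor
drop 2:e onto {0:c, 1:d}
drop 3:a onto {2:e}
drop 4:f onto {2:e}
drop 5:d onto {3:a, 4:f}
drop 6:b onto {5:d}
drop 7:d onto {6:b}
drop 8:d onto {7:d}
drop 9:f onto {8:d}
ground layer = {0:c, 1:d}
drop-orders for the pieces not yet dropped (sum over which currently-grounded one goes next):
  1 to go: {9} 1
  2 to go: {8,9} 1
  3 to go: {7,8,9} 1
  4 to go: {6,7,8,9} 1
  5 to go: {5,6,7,8,9} 1
  6 to go: {3,5,6,7,8,9} 1  {4,5,6,7,8,9} 1
  7 to go: {3,4,5,6,7,8,9} 2
  8 to go: {2,3,4,5,6,7,8,9} 2
  if 0:c drops first: 2 orders
  if 1:d drops first: 2 orders
heap linearizations: 4

4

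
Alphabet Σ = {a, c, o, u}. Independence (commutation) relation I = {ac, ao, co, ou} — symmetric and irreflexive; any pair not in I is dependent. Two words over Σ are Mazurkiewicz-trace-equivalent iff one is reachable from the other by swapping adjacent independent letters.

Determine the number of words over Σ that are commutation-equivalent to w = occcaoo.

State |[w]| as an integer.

0(o) covers ∅
1(c) covers ∅
2(c) covers 1:c
3(c) covers 2:c
4(a) covers ∅
5(o) covers 0:o
6(o) covers 5:o
floor of heap: 0:o, 1:c, 4:a
completions by unplaced set U, small U first (add the entries for U minus each lowest piece of U):
  |U|=1: {3}:1  {4}:1  {6}:1
  |U|=2: {2,3}:1  {3,4}:2  {3,6}:2  {4,6}:2  {5,6}:1
  |U|=3: {0,5,6}:1  {1,2,3}:1  {2,3,4}:3  {2,3,6}:3  {3,4,6}:6  {3,5,6}:3  {4,5,6}:3
  |U|=4: {0,3,5,6}:4  {0,4,5,6}:4  {1,2,3,4}:4  {1,2,3,6}:4  {2,3,4,6}:12  {2,3,5,6}:6  {3,4,5,6}:12
  |U|=5: {0,2,3,5,6}:10  {0,3,4,5,6}:20  {1,2,3,4,6}:20  {1,2,3,5,6}:10  {2,3,4,5,6}:30
  start at 0(o): 60
  start at 1(c): 60
  start at 4(a): 20
sum over floor = 140

140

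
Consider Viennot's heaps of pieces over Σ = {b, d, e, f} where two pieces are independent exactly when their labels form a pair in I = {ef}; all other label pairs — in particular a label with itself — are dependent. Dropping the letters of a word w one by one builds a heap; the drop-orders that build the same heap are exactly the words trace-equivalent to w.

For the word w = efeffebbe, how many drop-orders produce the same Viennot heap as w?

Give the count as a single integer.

20

0(e) covers ∅
1(f) covers ∅
2(e) covers 0:e
3(f) covers 1:f
4(f) covers 3:f
5(e) covers 2:e
6(b) covers 4:f, 5:e
7(b) covers 6:b
8(e) covers 7:b
floor of heap: 0:e, 1:f
completions by unplaced set U, small U first (add the entries for U minus each lowest piece of U):
  |U|=1: {8}:1
  |U|=2: {7,8}:1
  |U|=3: {6,7,8}:1
  |U|=4: {4,6,7,8}:1  {5,6,7,8}:1
  |U|=5: {2,5,6,7,8}:1  {3,4,6,7,8}:1  {4,5,6,7,8}:2
  |U|=6: {0,2,5,6,7,8}:1  {1,3,4,6,7,8}:1  {2,4,5,6,7,8}:3  {3,4,5,6,7,8}:3
  |U|=7: {0,2,4,5,6,7,8}:4  {1,3,4,5,6,7,8}:4  {2,3,4,5,6,7,8}:6
  start at 0(e): 10
  start at 1(f): 10
sum over floor = 20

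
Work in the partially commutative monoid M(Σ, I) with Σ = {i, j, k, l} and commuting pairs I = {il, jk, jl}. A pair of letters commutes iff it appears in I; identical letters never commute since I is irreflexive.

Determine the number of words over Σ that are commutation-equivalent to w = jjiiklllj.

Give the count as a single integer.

5

0(j) covers ∅
1(j) covers 0:j
2(i) covers 1:j
3(i) covers 2:i
4(k) covers 3:i
5(l) covers 4:k
6(l) covers 5:l
7(l) covers 6:l
8(j) covers 3:i
floor of heap: 0:j
completions by unplaced set U, small U first (add the entries for U minus each lowest piece of U):
  |U|=1: {7}:1  {8}:1
  |U|=2: {6,7}:1  {7,8}:2
  |U|=3: {5,6,7}:1  {6,7,8}:3
  |U|=4: {4,5,6,7}:1  {5,6,7,8}:4
  |U|=5: {4,5,6,7,8}:5
  |U|=6: {3,4,5,6,7,8}:5
  |U|=7: {2,3,4,5,6,7,8}:5
  start at 0(j): 5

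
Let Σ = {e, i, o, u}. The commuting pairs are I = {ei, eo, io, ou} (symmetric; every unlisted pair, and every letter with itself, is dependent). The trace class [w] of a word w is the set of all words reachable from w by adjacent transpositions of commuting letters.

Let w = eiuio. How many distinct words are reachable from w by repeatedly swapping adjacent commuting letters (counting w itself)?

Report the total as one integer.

0(e) covers ∅
1(i) covers ∅
2(u) covers 0:e, 1:i
3(i) covers 2:u
4(o) covers ∅
floor of heap: 0:e, 1:i, 4:o
completions by unplaced set U, small U first (add the entries for U minus each lowest piece of U):
  |U|=1: {3}:1  {4}:1
  |U|=2: {2,3}:1  {3,4}:2
  |U|=3: {0,2,3}:1  {1,2,3}:1  {2,3,4}:3
  start at 0(e): 4
  start at 1(i): 4
  start at 4(o): 2
sum over floor = 10

10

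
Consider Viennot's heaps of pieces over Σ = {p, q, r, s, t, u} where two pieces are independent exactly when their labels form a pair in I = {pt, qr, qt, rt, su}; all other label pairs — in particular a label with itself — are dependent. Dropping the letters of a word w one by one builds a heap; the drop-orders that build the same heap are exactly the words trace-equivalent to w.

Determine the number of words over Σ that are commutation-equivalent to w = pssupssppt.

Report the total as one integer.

piece 0:p — minimal
piece 1:s rests on {0:p}
piece 2:s rests on {1:s}
piece 3:u rests on {0:p}
piece 4:p rests on {2:s, 3:u}
piece 5:s rests on {4:p}
piece 6:s rests on {5:s}
piece 7:p rests on {6:s}
piece 8:p rests on {7:p}
piece 9:t rests on {6:s}
minimal pieces: {0:p}
ways to finish when only these pieces remain (= sum over removing one remaining piece with nothing left below it):
  1 left: {8}→1  {9}→1
  2 left: {7,8}→1  {8,9}→2
  3 left: {7,8,9}→3
  4 left: {6,7,8,9}→3
  5 left: {5,6,7,8,9}→3
  6 left: {4,5,6,7,8,9}→3
  7 left: {2,4,5,6,7,8,9}→3  {3,4,5,6,7,8,9}→3
  8 left: {1,2,4,5,6,7,8,9}→3  {2,3,4,5,6,7,8,9}→6
  placing 0:p first → 9 extensions

9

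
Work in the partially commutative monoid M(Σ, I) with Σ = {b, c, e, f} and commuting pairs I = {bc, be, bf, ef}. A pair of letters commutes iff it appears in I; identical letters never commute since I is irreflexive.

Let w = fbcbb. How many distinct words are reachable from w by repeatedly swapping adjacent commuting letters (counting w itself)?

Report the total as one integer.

10

0(f) covers ∅
1(b) covers ∅
2(c) covers 0:f
3(b) covers 1:b
4(b) covers 3:b
floor of heap: 0:f, 1:b
completions by unplaced set U, small U first (add the entries for U minus each lowest piece of U):
  |U|=1: {2}:1  {4}:1
  |U|=2: {0,2}:1  {2,4}:2  {3,4}:1
  |U|=3: {0,2,4}:3  {1,3,4}:1  {2,3,4}:3
  start at 0(f): 4
  start at 1(b): 6
sum over floor = 10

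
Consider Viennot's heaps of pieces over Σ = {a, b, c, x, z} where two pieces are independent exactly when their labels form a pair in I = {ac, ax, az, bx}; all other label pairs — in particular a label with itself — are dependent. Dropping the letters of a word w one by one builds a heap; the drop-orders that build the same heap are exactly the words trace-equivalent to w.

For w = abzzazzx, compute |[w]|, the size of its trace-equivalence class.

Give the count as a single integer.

6

#0=a has no predecessor
#1=b depends on [0:a]
#2=z depends on [1:b]
#3=z depends on [2:z]
#4=a depends on [1:b]
#5=z depends on [3:z]
#6=z depends on [5:z]
#7=x depends on [6:z]
sources: [0:a]
N(rest) = Σ N(rest − s) over sources s of rest; N(one piece) = 1:
  size 1 → [4]=1  [7]=1
  size 2 → [4,7]=2  [6,7]=1
  size 3 → [4,6,7]=3  [5,6,7]=1
  size 4 → [3,5,6,7]=1  [4,5,6,7]=4
  size 5 → [2,3,5,6,7]=1  [3,4,5,6,7]=5
  size 6 → [2,3,4,5,6,7]=6
  first=0(a) contributes 6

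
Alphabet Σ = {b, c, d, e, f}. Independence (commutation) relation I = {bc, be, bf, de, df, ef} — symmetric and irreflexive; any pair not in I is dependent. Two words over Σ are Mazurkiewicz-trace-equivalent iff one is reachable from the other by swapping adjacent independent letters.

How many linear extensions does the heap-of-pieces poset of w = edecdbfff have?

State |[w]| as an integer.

30

0(e) covers ∅
1(d) covers ∅
2(e) covers 0:e
3(c) covers 1:d, 2:e
4(d) covers 3:c
5(b) covers 4:d
6(f) covers 3:c
7(f) covers 6:f
8(f) covers 7:f
floor of heap: 0:e, 1:d
completions by unplaced set U, small U first (add the entries for U minus each lowest piece of U):
  |U|=1: {5}:1  {8}:1
  |U|=2: {4,5}:1  {5,8}:2  {7,8}:1
  |U|=3: {4,5,8}:3  {5,7,8}:3  {6,7,8}:1
  |U|=4: {4,5,7,8}:6  {5,6,7,8}:4
  |U|=5: {4,5,6,7,8}:10
  |U|=6: {3,4,5,6,7,8}:10
  |U|=7: {1,3,4,5,6,7,8}:10  {2,3,4,5,6,7,8}:10
  start at 0(e): 20
  start at 1(d): 10
sum over floor = 30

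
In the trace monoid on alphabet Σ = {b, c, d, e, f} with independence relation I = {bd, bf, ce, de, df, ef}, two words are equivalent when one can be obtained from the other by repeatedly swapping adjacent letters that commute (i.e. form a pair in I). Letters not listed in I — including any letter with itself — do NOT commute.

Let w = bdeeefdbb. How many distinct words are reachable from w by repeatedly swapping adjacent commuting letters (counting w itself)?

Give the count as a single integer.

0(b) covers ∅
1(d) covers ∅
2(e) covers 0:b
3(e) covers 2:e
4(e) covers 3:e
5(f) covers ∅
6(d) covers 1:d
7(b) covers 4:e
8(b) covers 7:b
floor of heap: 0:b, 1:d, 5:f
completions by unplaced set U, small U first (add the entries for U minus each lowest piece of U):
  |U|=1: {5}:1  {6}:1  {8}:1
  |U|=2: {1,6}:1  {5,6}:2  {5,8}:2  {6,8}:2  {7,8}:1
  |U|=3: {1,5,6}:3  {1,6,8}:3  {4,7,8}:1  {5,6,8}:6  {5,7,8}:3  {6,7,8}:3
  |U|=4: {1,5,6,8}:12  {1,6,7,8}:6  {3,4,7,8}:1  {4,5,7,8}:4  {4,6,7,8}:4  {5,6,7,8}:12
  |U|=5: {1,4,6,7,8}:10  {1,5,6,7,8}:30  {2,3,4,7,8}:1  {3,4,5,7,8}:5  {3,4,6,7,8}:5  {4,5,6,7,8}:20
  |U|=6: {0,2,3,4,7,8}:1  {1,3,4,6,7,8}:15  {1,4,5,6,7,8}:60  {2,3,4,5,7,8}:6  {2,3,4,6,7,8}:6  {3,4,5,6,7,8}:30
  |U|=7: {0,2,3,4,5,7,8}:7  {0,2,3,4,6,7,8}:7  {1,2,3,4,6,7,8}:21  {1,3,4,5,6,7,8}:105  {2,3,4,5,6,7,8}:42
  start at 0(b): 168
  start at 1(d): 56
  start at 5(f): 28
sum over floor = 252

252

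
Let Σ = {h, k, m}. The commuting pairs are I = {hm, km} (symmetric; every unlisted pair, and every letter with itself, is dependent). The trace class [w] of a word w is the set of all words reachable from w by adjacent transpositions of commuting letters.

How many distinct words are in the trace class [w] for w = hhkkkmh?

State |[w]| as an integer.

7

#0=h has no predecessor
#1=h depends on [0:h]
#2=k depends on [1:h]
#3=k depends on [2:k]
#4=k depends on [3:k]
#5=m has no predecessor
#6=h depends on [4:k]
sources: [0:h, 5:m]
N(rest) = Σ N(rest − s) over sources s of rest; N(one piece) = 1:
  size 1 → [5]=1  [6]=1
  size 2 → [4,6]=1  [5,6]=2
  size 3 → [3,4,6]=1  [4,5,6]=3
  size 4 → [2,3,4,6]=1  [3,4,5,6]=4
  size 5 → [1,2,3,4,6]=1  [2,3,4,5,6]=5
  first=0(h) contributes 6
  first=5(m) contributes 1
|[w]| = 7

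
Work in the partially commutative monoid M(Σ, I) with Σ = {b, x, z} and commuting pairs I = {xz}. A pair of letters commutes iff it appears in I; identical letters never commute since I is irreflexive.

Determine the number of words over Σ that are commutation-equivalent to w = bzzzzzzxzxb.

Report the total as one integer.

piece 0:b — minimal
piece 1:z rests on {0:b}
piece 2:z rests on {1:z}
piece 3:z rests on {2:z}
piece 4:z rests on {3:z}
piece 5:z rests on {4:z}
piece 6:z rests on {5:z}
piece 7:x rests on {0:b}
piece 8:z rests on {6:z}
piece 9:x rests on {7:x}
piece 10:b rests on {8:z, 9:x}
minimal pieces: {0:b}
ways to finish when only these pieces remain (= sum over removing one remaining piece with nothing left below it):
  1 left: {10}→1
  2 left: {8,10}→1  {9,10}→1
  3 left: {6,8,10}→1  {7,9,10}→1  {8,9,10}→2
  4 left: {5,6,8,10}→1  {6,8,9,10}→3  {7,8,9,10}→3
  5 left: {4,5,6,8,10}→1  {5,6,8,9,10}→4  {6,7,8,9,10}→6
  6 left: {3,4,5,6,8,10}→1  {4,5,6,8,9,10}→5  {5,6,7,8,9,10}→10
  7 left: {2,3,4,5,6,8,10}→1  {3,4,5,6,8,9,10}→6  {4,5,6,7,8,9,10}→15
  8 left: {1,2,3,4,5,6,8,10}→1  {2,3,4,5,6,8,9,10}→7  {3,4,5,6,7,8,9,10}→21
  9 left: {1,2,3,4,5,6,8,9,10}→8  {2,3,4,5,6,7,8,9,10}→28
  placing 0:b first → 36 extensions

36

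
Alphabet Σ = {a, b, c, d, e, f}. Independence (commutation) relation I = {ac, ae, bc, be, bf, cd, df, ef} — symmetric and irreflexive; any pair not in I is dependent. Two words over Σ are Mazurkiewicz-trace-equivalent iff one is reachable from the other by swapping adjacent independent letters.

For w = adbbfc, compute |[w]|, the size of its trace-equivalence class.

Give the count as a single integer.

0(a) covers ∅
1(d) covers 0:a
2(b) covers 1:d
3(b) covers 2:b
4(f) covers 0:a
5(c) covers 4:f
floor of heap: 0:a
completions by unplaced set U, small U first (add the entries for U minus each lowest piece of U):
  |U|=1: {3}:1  {5}:1
  |U|=2: {2,3}:1  {3,5}:2  {4,5}:1
  |U|=3: {1,2,3}:1  {2,3,5}:3  {3,4,5}:3
  |U|=4: {1,2,3,5}:4  {2,3,4,5}:6
  start at 0(a): 10

10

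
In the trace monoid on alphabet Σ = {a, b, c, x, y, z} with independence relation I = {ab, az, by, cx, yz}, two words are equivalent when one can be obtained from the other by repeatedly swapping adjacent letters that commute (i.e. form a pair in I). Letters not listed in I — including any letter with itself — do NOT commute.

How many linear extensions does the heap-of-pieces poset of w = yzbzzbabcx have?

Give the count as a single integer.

56

0(y) covers ∅
1(z) covers ∅
2(b) covers 1:z
3(z) covers 2:b
4(z) covers 3:z
5(b) covers 4:z
6(a) covers 0:y
7(b) covers 5:b
8(c) covers 6:a, 7:b
9(x) covers 6:a, 7:b
floor of heap: 0:y, 1:z
completions by unplaced set U, small U first (add the entries for U minus each lowest piece of U):
  |U|=1: {8}:1  {9}:1
  |U|=2: {8,9}:2
  |U|=3: {6,8,9}:2  {7,8,9}:2
  |U|=4: {0,6,8,9}:2  {5,7,8,9}:2  {6,7,8,9}:4
  |U|=5: {0,6,7,8,9}:6  {4,5,7,8,9}:2  {5,6,7,8,9}:6
  |U|=6: {0,5,6,7,8,9}:12  {3,4,5,7,8,9}:2  {4,5,6,7,8,9}:8
  |U|=7: {0,4,5,6,7,8,9}:20  {2,3,4,5,7,8,9}:2  {3,4,5,6,7,8,9}:10
  |U|=8: {0,3,4,5,6,7,8,9}:30  {1,2,3,4,5,7,8,9}:2  {2,3,4,5,6,7,8,9}:12
  start at 0(y): 14
  start at 1(z): 42
sum over floor = 56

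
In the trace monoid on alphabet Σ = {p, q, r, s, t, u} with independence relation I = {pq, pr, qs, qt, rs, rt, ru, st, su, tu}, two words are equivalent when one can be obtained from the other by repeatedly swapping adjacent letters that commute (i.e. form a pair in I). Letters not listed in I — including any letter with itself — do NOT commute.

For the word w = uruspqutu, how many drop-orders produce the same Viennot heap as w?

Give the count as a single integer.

#0=u has no predecessor
#1=r has no predecessor
#2=u depends on [0:u]
#3=s has no predecessor
#4=p depends on [2:u, 3:s]
#5=q depends on [1:r, 2:u]
#6=u depends on [4:p, 5:q]
#7=t depends on [4:p]
#8=u depends on [6:u]
sources: [0:u, 1:r, 3:s]
N(rest) = Σ N(rest − s) over sources s of rest; N(one piece) = 1:
  size 1 → [7]=1  [8]=1
  size 2 → [6,8]=1  [7,8]=2
  size 3 → [5,6,8]=1  [6,7,8]=3
  size 4 → [1,5,6,8]=1  [4,6,7,8]=3  [5,6,7,8]=4
  size 5 → [1,5,6,7,8]=5  [3,4,6,7,8]=3  [4,5,6,7,8]=7
  size 6 → [1,4,5,6,7,8]=12  [2,4,5,6,7,8]=7  [3,4,5,6,7,8]=10
  size 7 → [0,2,4,5,6,7,8]=7  [1,2,4,5,6,7,8]=19  [1,3,4,5,6,7,8]=22  [2,3,4,5,6,7,8]=17
  first=0(u) contributes 58
  first=1(r) contributes 24
  first=3(s) contributes 26
|[w]| = 108

108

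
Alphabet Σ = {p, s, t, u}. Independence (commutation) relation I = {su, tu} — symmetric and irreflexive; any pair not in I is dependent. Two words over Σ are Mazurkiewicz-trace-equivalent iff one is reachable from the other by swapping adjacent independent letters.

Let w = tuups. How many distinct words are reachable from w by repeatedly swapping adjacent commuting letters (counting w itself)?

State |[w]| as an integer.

3

#0=t has no predecessor
#1=u has no predecessor
#2=u depends on [1:u]
#3=p depends on [0:t, 2:u]
#4=s depends on [3:p]
sources: [0:t, 1:u]
N(rest) = Σ N(rest − s) over sources s of rest; N(one piece) = 1:
  size 1 → [4]=1
  size 2 → [3,4]=1
  size 3 → [0,3,4]=1  [2,3,4]=1
  first=0(t) contributes 1
  first=1(u) contributes 2
|[w]| = 3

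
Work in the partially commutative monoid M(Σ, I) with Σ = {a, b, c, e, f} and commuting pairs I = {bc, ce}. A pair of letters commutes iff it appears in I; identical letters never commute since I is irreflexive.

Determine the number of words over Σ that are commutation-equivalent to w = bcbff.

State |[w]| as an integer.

3

0(b) covers ∅
1(c) covers ∅
2(b) covers 0:b
3(f) covers 1:c, 2:b
4(f) covers 3:f
floor of heap: 0:b, 1:c
completions by unplaced set U, small U first (add the entries for U minus each lowest piece of U):
  |U|=1: {4}:1
  |U|=2: {3,4}:1
  |U|=3: {1,3,4}:1  {2,3,4}:1
  start at 0(b): 2
  start at 1(c): 1
sum over floor = 3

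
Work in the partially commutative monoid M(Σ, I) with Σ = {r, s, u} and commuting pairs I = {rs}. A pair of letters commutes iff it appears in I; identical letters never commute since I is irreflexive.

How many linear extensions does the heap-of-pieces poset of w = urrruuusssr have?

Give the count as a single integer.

piece 0:u — minimal
piece 1:r rests on {0:u}
piece 2:r rests on {1:r}
piece 3:r rests on {2:r}
piece 4:u rests on {3:r}
piece 5:u rests on {4:u}
piece 6:u rests on {5:u}
piece 7:s rests on {6:u}
piece 8:s rests on {7:s}
piece 9:s rests on {8:s}
piece 10:r rests on {6:u}
minimal pieces: {0:u}
ways to finish when only these pieces remain (= sum over removing one remaining piece with nothing left below it):
  1 left: {9}→1  {10}→1
  2 left: {8,9}→1  {9,10}→2
  3 left: {7,8,9}→1  {8,9,10}→3
  4 left: {7,8,9,10}→4
  5 left: {6,7,8,9,10}→4
  6 left: {5,6,7,8,9,10}→4
  7 left: {4,5,6,7,8,9,10}→4
  8 left: {3,4,5,6,7,8,9,10}→4
  9 left: {2,3,4,5,6,7,8,9,10}→4
  placing 0:u first → 4 extensions

4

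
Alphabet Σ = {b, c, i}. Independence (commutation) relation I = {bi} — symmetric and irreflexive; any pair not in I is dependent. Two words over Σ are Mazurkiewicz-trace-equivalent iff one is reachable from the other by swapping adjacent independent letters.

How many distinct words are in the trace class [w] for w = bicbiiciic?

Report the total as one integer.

drop 0:b onto floor
drop 1:i onto floor
drop 2:c onto {0:b, 1:i}
drop 3:b onto {2:c}
drop 4:i onto {2:c}
drop 5:i onto {4:i}
drop 6:c onto {3:b, 5:i}
drop 7:i onto {6:c}
drop 8:i onto {7:i}
drop 9:c onto {8:i}
ground layer = {0:b, 1:i}
drop-orders for the pieces not yet dropped (sum over which currently-grounded one goes next):
  1 to go: {9} 1
  2 to go: {8,9} 1
  3 to go: {7,8,9} 1
  4 to go: {6,7,8,9} 1
  5 to go: {3,6,7,8,9} 1  {5,6,7,8,9} 1
  6 to go: {3,5,6,7,8,9} 2  {4,5,6,7,8,9} 1
  7 to go: {3,4,5,6,7,8,9} 3
  8 to go: {2,3,4,5,6,7,8,9} 3
  if 0:b drops first: 3 orders
  if 1:i drops first: 3 orders
heap linearizations: 6

6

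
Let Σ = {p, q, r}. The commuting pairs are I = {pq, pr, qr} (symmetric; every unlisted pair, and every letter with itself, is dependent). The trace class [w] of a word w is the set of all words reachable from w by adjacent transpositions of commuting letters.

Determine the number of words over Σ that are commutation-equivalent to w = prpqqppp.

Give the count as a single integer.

0(p) covers ∅
1(r) covers ∅
2(p) covers 0:p
3(q) covers ∅
4(q) covers 3:q
5(p) covers 2:p
6(p) covers 5:p
7(p) covers 6:p
floor of heap: 0:p, 1:r, 3:q
completions by unplaced set U, small U first (add the entries for U minus each lowest piece of U):
  |U|=1: {1}:1  {4}:1  {7}:1
  |U|=2: {1,4}:2  {1,7}:2  {3,4}:1  {4,7}:2  {6,7}:1
  |U|=3: {1,3,4}:3  {1,4,7}:6  {1,6,7}:3  {3,4,7}:3  {4,6,7}:3  {5,6,7}:1
  |U|=4: {1,3,4,7}:12  {1,4,6,7}:12  {1,5,6,7}:4  {2,5,6,7}:1  {3,4,6,7}:6  {4,5,6,7}:4
  |U|=5: {0,2,5,6,7}:1  {1,2,5,6,7}:5  {1,3,4,6,7}:30  {1,4,5,6,7}:20  {2,4,5,6,7}:5  {3,4,5,6,7}:10
  |U|=6: {0,1,2,5,6,7}:6  {0,2,4,5,6,7}:6  {1,2,4,5,6,7}:30  {1,3,4,5,6,7}:60  {2,3,4,5,6,7}:15
  start at 0(p): 105
  start at 1(r): 21
  start at 3(q): 42
sum over floor = 168

168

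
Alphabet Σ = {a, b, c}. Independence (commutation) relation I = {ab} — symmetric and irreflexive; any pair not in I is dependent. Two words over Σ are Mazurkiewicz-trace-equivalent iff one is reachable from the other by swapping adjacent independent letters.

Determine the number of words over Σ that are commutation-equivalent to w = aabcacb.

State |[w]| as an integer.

#0=a has no predecessor
#1=a depends on [0:a]
#2=b has no predecessor
#3=c depends on [1:a, 2:b]
#4=a depends on [3:c]
#5=c depends on [4:a]
#6=b depends on [5:c]
sources: [0:a, 2:b]
N(rest) = Σ N(rest − s) over sources s of rest; N(one piece) = 1:
  size 1 → [6]=1
  size 2 → [5,6]=1
  size 3 → [4,5,6]=1
  size 4 → [3,4,5,6]=1
  size 5 → [1,3,4,5,6]=1  [2,3,4,5,6]=1
  first=0(a) contributes 2
  first=2(b) contributes 1
|[w]| = 3

3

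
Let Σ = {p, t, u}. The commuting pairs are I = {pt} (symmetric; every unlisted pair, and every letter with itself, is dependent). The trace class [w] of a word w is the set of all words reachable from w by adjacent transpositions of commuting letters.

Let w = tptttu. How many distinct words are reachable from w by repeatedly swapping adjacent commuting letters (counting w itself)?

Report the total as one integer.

0(t) covers ∅
1(p) covers ∅
2(t) covers 0:t
3(t) covers 2:t
4(t) covers 3:t
5(u) covers 1:p, 4:t
floor of heap: 0:t, 1:p
completions by unplaced set U, small U first (add the entries for U minus each lowest piece of U):
  |U|=1: {5}:1
  |U|=2: {1,5}:1  {4,5}:1
  |U|=3: {1,4,5}:2  {3,4,5}:1
  |U|=4: {1,3,4,5}:3  {2,3,4,5}:1
  start at 0(t): 4
  start at 1(p): 1
sum over floor = 5

5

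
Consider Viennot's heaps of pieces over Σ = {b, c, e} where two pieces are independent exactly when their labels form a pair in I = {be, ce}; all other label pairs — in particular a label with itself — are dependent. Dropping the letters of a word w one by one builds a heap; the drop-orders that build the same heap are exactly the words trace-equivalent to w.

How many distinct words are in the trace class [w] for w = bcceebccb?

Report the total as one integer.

0(b) covers ∅
1(c) covers 0:b
2(c) covers 1:c
3(e) covers ∅
4(e) covers 3:e
5(b) covers 2:c
6(c) covers 5:b
7(c) covers 6:c
8(b) covers 7:c
floor of heap: 0:b, 3:e
completions by unplaced set U, small U first (add the entries for U minus each lowest piece of U):
  |U|=1: {4}:1  {8}:1
  |U|=2: {3,4}:1  {4,8}:2  {7,8}:1
  |U|=3: {3,4,8}:3  {4,7,8}:3  {6,7,8}:1
  |U|=4: {3,4,7,8}:6  {4,6,7,8}:4  {5,6,7,8}:1
  |U|=5: {2,5,6,7,8}:1  {3,4,6,7,8}:10  {4,5,6,7,8}:5
  |U|=6: {1,2,5,6,7,8}:1  {2,4,5,6,7,8}:6  {3,4,5,6,7,8}:15
  |U|=7: {0,1,2,5,6,7,8}:1  {1,2,4,5,6,7,8}:7  {2,3,4,5,6,7,8}:21
  start at 0(b): 28
  start at 3(e): 8
sum over floor = 36

36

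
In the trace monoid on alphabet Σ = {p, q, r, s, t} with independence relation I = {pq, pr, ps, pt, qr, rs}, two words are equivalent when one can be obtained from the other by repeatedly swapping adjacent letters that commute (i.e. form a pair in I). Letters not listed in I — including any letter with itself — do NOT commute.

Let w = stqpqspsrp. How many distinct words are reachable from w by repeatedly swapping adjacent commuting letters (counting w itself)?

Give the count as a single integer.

600

piece 0:s — minimal
piece 1:t rests on {0:s}
piece 2:q rests on {1:t}
piece 3:p — minimal
piece 4:q rests on {2:q}
piece 5:s rests on {4:q}
piece 6:p rests on {3:p}
piece 7:s rests on {5:s}
piece 8:r rests on {1:t}
piece 9:p rests on {6:p}
minimal pieces: {0:s, 3:p}
ways to finish when only these pieces remain (= sum over removing one remaining piece with nothing left below it):
  1 left: {7}→1  {8}→1  {9}→1
  2 left: {5,7}→1  {6,9}→1  {7,8}→2  {7,9}→2  {8,9}→2
  3 left: {3,6,9}→1  {4,5,7}→1  {5,7,8}→3  {5,7,9}→3  {6,7,9}→3  {6,8,9}→3  {7,8,9}→6
  4 left: {2,4,5,7}→1  {3,6,7,9}→4  {3,6,8,9}→4  {4,5,7,8}→4  {4,5,7,9}→4  {5,6,7,9}→6  {5,7,8,9}→12  {6,7,8,9}→12
  5 left: {2,4,5,7,8}→5  {2,4,5,7,9}→5  {3,5,6,7,9}→10  {3,6,7,8,9}→20  {4,5,6,7,9}→10  {4,5,7,8,9}→20  {5,6,7,8,9}→30
  6 left: {1,2,4,5,7,8}→5  {2,4,5,6,7,9}→15  {2,4,5,7,8,9}→30  {3,4,5,6,7,9}→20  {3,5,6,7,8,9}→60  {4,5,6,7,8,9}→60
  7 left: {0,1,2,4,5,7,8}→5  {1,2,4,5,7,8,9}→35  {2,3,4,5,6,7,9}→35  {2,4,5,6,7,8,9}→105  {3,4,5,6,7,8,9}→140
  8 left: {0,1,2,4,5,7,8,9}→40  {1,2,4,5,6,7,8,9}→140  {2,3,4,5,6,7,8,9}→280
  placing 0:s first → 420 extensions
  placing 3:p first → 180 extensions
total linear extensions = 600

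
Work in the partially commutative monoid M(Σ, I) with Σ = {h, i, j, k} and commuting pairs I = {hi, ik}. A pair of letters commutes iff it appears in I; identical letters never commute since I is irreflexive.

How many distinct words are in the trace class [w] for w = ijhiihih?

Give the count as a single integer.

piece 0:i — minimal
piece 1:j rests on {0:i}
piece 2:h rests on {1:j}
piece 3:i rests on {1:j}
piece 4:i rests on {3:i}
piece 5:h rests on {2:h}
piece 6:i rests on {4:i}
piece 7:h rests on {5:h}
minimal pieces: {0:i}
ways to finish when only these pieces remain (= sum over removing one remaining piece with nothing left below it):
  1 left: {6}→1  {7}→1
  2 left: {4,6}→1  {5,7}→1  {6,7}→2
  3 left: {2,5,7}→1  {3,4,6}→1  {4,6,7}→3  {5,6,7}→3
  4 left: {2,5,6,7}→4  {3,4,6,7}→4  {4,5,6,7}→6
  5 left: {2,4,5,6,7}→10  {3,4,5,6,7}→10
  6 left: {2,3,4,5,6,7}→20
  placing 0:i first → 20 extensions

20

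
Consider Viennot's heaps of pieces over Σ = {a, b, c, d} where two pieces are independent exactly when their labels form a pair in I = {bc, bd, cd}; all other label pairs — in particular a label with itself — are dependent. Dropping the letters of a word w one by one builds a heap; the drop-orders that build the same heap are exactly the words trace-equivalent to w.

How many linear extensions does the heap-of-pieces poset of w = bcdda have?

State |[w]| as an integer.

0(b) covers ∅
1(c) covers ∅
2(d) covers ∅
3(d) covers 2:d
4(a) covers 0:b, 1:c, 3:d
floor of heap: 0:b, 1:c, 2:d
completions by unplaced set U, small U first (add the entries for U minus each lowest piece of U):
  |U|=1: {4}:1
  |U|=2: {0,4}:1  {1,4}:1  {3,4}:1
  |U|=3: {0,1,4}:2  {0,3,4}:2  {1,3,4}:2  {2,3,4}:1
  start at 0(b): 3
  start at 1(c): 3
  start at 2(d): 6
sum over floor = 12

12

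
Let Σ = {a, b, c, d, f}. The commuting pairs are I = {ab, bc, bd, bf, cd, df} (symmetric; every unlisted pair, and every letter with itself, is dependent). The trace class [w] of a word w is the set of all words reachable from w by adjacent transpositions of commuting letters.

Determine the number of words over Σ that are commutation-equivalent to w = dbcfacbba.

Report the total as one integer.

piece 0:d — minimal
piece 1:b — minimal
piece 2:c — minimal
piece 3:f rests on {2:c}
piece 4:a rests on {0:d, 3:f}
piece 5:c rests on {4:a}
piece 6:b rests on {1:b}
piece 7:b rests on {6:b}
piece 8:a rests on {5:c}
minimal pieces: {0:d, 1:b, 2:c}
ways to finish when only these pieces remain (= sum over removing one remaining piece with nothing left below it):
  1 left: {7}→1  {8}→1
  2 left: {5,8}→1  {6,7}→1  {7,8}→2
  3 left: {1,6,7}→1  {4,5,8}→1  {5,7,8}→3  {6,7,8}→3
  4 left: {0,4,5,8}→1  {1,6,7,8}→4  {3,4,5,8}→1  {4,5,7,8}→4  {5,6,7,8}→6
  5 left: {0,3,4,5,8}→2  {0,4,5,7,8}→5  {1,5,6,7,8}→10  {2,3,4,5,8}→1  {3,4,5,7,8}→5  {4,5,6,7,8}→10
  6 left: {0,2,3,4,5,8}→3  {0,3,4,5,7,8}→12  {0,4,5,6,7,8}→15  {1,4,5,6,7,8}→20  {2,3,4,5,7,8}→6  {3,4,5,6,7,8}→15
  7 left: {0,1,4,5,6,7,8}→35  {0,2,3,4,5,7,8}→21  {0,3,4,5,6,7,8}→42  {1,3,4,5,6,7,8}→35  {2,3,4,5,6,7,8}→21
  placing 0:d first → 56 extensions
  placing 1:b first → 84 extensions
  placing 2:c first → 112 extensions
total linear extensions = 252

252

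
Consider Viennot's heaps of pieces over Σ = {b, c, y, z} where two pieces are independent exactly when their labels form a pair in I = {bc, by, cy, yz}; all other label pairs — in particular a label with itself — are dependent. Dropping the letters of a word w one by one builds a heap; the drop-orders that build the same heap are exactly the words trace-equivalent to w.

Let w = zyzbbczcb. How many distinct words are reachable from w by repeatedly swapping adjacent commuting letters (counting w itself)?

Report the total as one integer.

54

piece 0:z — minimal
piece 1:y — minimal
piece 2:z rests on {0:z}
piece 3:b rests on {2:z}
piece 4:b rests on {3:b}
piece 5:c rests on {2:z}
piece 6:z rests on {4:b, 5:c}
piece 7:c rests on {6:z}
piece 8:b rests on {6:z}
minimal pieces: {0:z, 1:y}
ways to finish when only these pieces remain (= sum over removing one remaining piece with nothing left below it):
  1 left: {1}→1  {7}→1  {8}→1
  2 left: {1,7}→2  {1,8}→2  {7,8}→2
  3 left: {1,7,8}→6  {6,7,8}→2
  4 left: {1,6,7,8}→8  {4,6,7,8}→2  {5,6,7,8}→2
  5 left: {1,4,6,7,8}→10  {1,5,6,7,8}→10  {3,4,6,7,8}→2  {4,5,6,7,8}→4
  6 left: {1,3,4,6,7,8}→12  {1,4,5,6,7,8}→24  {3,4,5,6,7,8}→6
  7 left: {1,3,4,5,6,7,8}→42  {2,3,4,5,6,7,8}→6
  placing 0:z first → 48 extensions
  placing 1:y first → 6 extensions
total linear extensions = 54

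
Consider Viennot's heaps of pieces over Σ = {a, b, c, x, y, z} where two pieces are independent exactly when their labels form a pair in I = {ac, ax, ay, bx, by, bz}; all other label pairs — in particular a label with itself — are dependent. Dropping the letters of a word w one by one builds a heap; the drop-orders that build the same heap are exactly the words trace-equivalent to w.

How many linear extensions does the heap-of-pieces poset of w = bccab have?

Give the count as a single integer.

0(b) covers ∅
1(c) covers 0:b
2(c) covers 1:c
3(a) covers 0:b
4(b) covers 2:c, 3:a
floor of heap: 0:b
completions by unplaced set U, small U first (add the entries for U minus each lowest piece of U):
  |U|=1: {4}:1
  |U|=2: {2,4}:1  {3,4}:1
  |U|=3: {1,2,4}:1  {2,3,4}:2
  start at 0(b): 3

3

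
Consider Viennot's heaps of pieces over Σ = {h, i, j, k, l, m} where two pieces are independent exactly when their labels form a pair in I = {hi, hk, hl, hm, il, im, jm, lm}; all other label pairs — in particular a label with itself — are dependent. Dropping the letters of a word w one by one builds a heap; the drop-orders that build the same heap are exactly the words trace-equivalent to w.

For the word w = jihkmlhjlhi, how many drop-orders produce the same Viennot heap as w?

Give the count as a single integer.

#0=j has no predecessor
#1=i depends on [0:j]
#2=h depends on [0:j]
#3=k depends on [1:i]
#4=m depends on [3:k]
#5=l depends on [3:k]
#6=h depends on [2:h]
#7=j depends on [5:l, 6:h]
#8=l depends on [7:j]
#9=h depends on [7:j]
#10=i depends on [7:j]
sources: [0:j]
N(rest) = Σ N(rest − s) over sources s of rest; N(one piece) = 1:
  size 1 → [4]=1  [8]=1  [9]=1  [10]=1
  size 2 → [4,8]=2  [4,9]=2  [4,10]=2  [8,9]=2  [8,10]=2  [9,10]=2
  size 3 → [4,8,9]=6  [4,8,10]=6  [4,9,10]=6  [8,9,10]=6
  size 4 → [4,8,9,10]=24  [7,8,9,10]=6
  size 5 → [4,7,8,9,10]=30  [5,7,8,9,10]=6  [6,7,8,9,10]=6
  size 6 → [2,6,7,8,9,10]=6  [4,5,7,8,9,10]=36  [4,6,7,8,9,10]=36  [5,6,7,8,9,10]=12
  size 7 → [2,4,6,7,8,9,10]=42  [2,5,6,7,8,9,10]=18  [3,4,5,7,8,9,10]=36  [4,5,6,7,8,9,10]=84
  size 8 → [1,3,4,5,7,8,9,10]=36  [2,4,5,6,7,8,9,10]=144  [3,4,5,6,7,8,9,10]=120
  size 9 → [1,3,4,5,6,7,8,9,10]=156  [2,3,4,5,6,7,8,9,10]=264
  first=0(j) contributes 420

420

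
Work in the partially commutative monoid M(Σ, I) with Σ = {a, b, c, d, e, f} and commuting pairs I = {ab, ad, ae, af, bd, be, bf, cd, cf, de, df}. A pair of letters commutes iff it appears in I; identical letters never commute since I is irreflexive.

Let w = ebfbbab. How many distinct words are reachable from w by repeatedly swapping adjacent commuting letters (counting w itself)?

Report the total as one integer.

0(e) covers ∅
1(b) covers ∅
2(f) covers 0:e
3(b) covers 1:b
4(b) covers 3:b
5(a) covers ∅
6(b) covers 4:b
floor of heap: 0:e, 1:b, 5:a
completions by unplaced set U, small U first (add the entries for U minus each lowest piece of U):
  |U|=1: {2}:1  {5}:1  {6}:1
  |U|=2: {0,2}:1  {2,5}:2  {2,6}:2  {4,6}:1  {5,6}:2
  |U|=3: {0,2,5}:3  {0,2,6}:3  {2,4,6}:3  {2,5,6}:6  {3,4,6}:1  {4,5,6}:3
  |U|=4: {0,2,4,6}:6  {0,2,5,6}:12  {1,3,4,6}:1  {2,3,4,6}:4  {2,4,5,6}:12  {3,4,5,6}:4
  |U|=5: {0,2,3,4,6}:10  {0,2,4,5,6}:30  {1,2,3,4,6}:5  {1,3,4,5,6}:5  {2,3,4,5,6}:20
  start at 0(e): 30
  start at 1(b): 60
  start at 5(a): 15
sum over floor = 105

105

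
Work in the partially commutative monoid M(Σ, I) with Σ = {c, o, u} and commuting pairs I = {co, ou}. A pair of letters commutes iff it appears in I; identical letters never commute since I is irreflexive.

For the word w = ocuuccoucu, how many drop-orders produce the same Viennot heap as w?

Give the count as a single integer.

piece 0:o — minimal
piece 1:c — minimal
piece 2:u rests on {1:c}
piece 3:u rests on {2:u}
piece 4:c rests on {3:u}
piece 5:c rests on {4:c}
piece 6:o rests on {0:o}
piece 7:u rests on {5:c}
piece 8:c rests on {7:u}
piece 9:u rests on {8:c}
minimal pieces: {0:o, 1:c}
ways to finish when only these pieces remain (= sum over removing one remaining piece with nothing left below it):
  1 left: {6}→1  {9}→1
  2 left: {0,6}→1  {6,9}→2  {8,9}→1
  3 left: {0,6,9}→3  {6,8,9}→3  {7,8,9}→1
  4 left: {0,6,8,9}→6  {5,7,8,9}→1  {6,7,8,9}→4
  5 left: {0,6,7,8,9}→10  {4,5,7,8,9}→1  {5,6,7,8,9}→5
  6 left: {0,5,6,7,8,9}→15  {3,4,5,7,8,9}→1  {4,5,6,7,8,9}→6
  7 left: {0,4,5,6,7,8,9}→21  {2,3,4,5,7,8,9}→1  {3,4,5,6,7,8,9}→7
  8 left: {0,3,4,5,6,7,8,9}→28  {1,2,3,4,5,7,8,9}→1  {2,3,4,5,6,7,8,9}→8
  placing 0:o first → 9 extensions
  placing 1:c first → 36 extensions
total linear extensions = 45

45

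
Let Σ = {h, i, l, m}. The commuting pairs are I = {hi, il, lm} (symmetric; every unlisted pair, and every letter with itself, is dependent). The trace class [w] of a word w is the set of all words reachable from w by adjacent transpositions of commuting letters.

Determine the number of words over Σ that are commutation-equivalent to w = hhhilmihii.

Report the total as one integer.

piece 0:h — minimal
piece 1:h rests on {0:h}
piece 2:h rests on {1:h}
piece 3:i — minimal
piece 4:l rests on {2:h}
piece 5:m rests on {2:h, 3:i}
piece 6:i rests on {5:m}
piece 7:h rests on {4:l, 5:m}
piece 8:i rests on {6:i}
piece 9:i rests on {8:i}
minimal pieces: {0:h, 3:i}
ways to finish when only these pieces remain (= sum over removing one remaining piece with nothing left below it):
  1 left: {7}→1  {9}→1
  2 left: {4,7}→1  {7,9}→2  {8,9}→1
  3 left: {4,7,9}→3  {6,8,9}→1  {7,8,9}→3
  4 left: {4,7,8,9}→6  {6,7,8,9}→4
  5 left: {4,6,7,8,9}→10  {5,6,7,8,9}→4
  6 left: {3,5,6,7,8,9}→4  {4,5,6,7,8,9}→14
  7 left: {2,4,5,6,7,8,9}→14  {3,4,5,6,7,8,9}→18
  8 left: {1,2,4,5,6,7,8,9}→14  {2,3,4,5,6,7,8,9}→32
  placing 0:h first → 46 extensions
  placing 3:i first → 14 extensions
total linear extensions = 60

60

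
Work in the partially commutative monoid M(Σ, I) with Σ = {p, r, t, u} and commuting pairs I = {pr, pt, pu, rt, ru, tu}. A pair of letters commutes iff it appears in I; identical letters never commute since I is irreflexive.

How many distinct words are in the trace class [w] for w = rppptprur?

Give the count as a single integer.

piece 0:r — minimal
piece 1:p — minimal
piece 2:p rests on {1:p}
piece 3:p rests on {2:p}
piece 4:t — minimal
piece 5:p rests on {3:p}
piece 6:r rests on {0:r}
piece 7:u — minimal
piece 8:r rests on {6:r}
minimal pieces: {0:r, 1:p, 4:t, 7:u}
ways to finish when only these pieces remain (= sum over removing one remaining piece with nothing left below it):
  1 left: {4}→1  {5}→1  {7}→1  {8}→1
  2 left: {3,5}→1  {4,5}→2  {4,7}→2  {4,8}→2  {5,7}→2  {5,8}→2  {6,8}→1  {7,8}→2
  3 left: {0,6,8}→1  {2,3,5}→1  {3,4,5}→3  {3,5,7}→3  {3,5,8}→3  {4,5,7}→6  {4,5,8}→6  {4,6,8}→3  {4,7,8}→6  {5,6,8}→3  {5,7,8}→6  {6,7,8}→3
  4 left: {0,4,6,8}→4  {0,5,6,8}→4  {0,6,7,8}→4  {1,2,3,5}→1  {2,3,4,5}→4  {2,3,5,7}→4  {2,3,5,8}→4  {3,4,5,7}→12  {3,4,5,8}→12  {3,5,6,8}→6  {3,5,7,8}→12  {4,5,6,8}→12  {4,5,7,8}→24  {4,6,7,8}→12  {5,6,7,8}→12
  5 left: {0,3,5,6,8}→10  {0,4,5,6,8}→20  {0,4,6,7,8}→20  {0,5,6,7,8}→20  {1,2,3,4,5}→5  {1,2,3,5,7}→5  {1,2,3,5,8}→5  {2,3,4,5,7}→20  {2,3,4,5,8}→20  {2,3,5,6,8}→10  {2,3,5,7,8}→20  {3,4,5,6,8}→30  {3,4,5,7,8}→60  {3,5,6,7,8}→30  {4,5,6,7,8}→60
  6 left: {0,2,3,5,6,8}→20  {0,3,4,5,6,8}→60  {0,3,5,6,7,8}→60  {0,4,5,6,7,8}→120  {1,2,3,4,5,7}→30  {1,2,3,4,5,8}→30  {1,2,3,5,6,8}→15  {1,2,3,5,7,8}→30  {2,3,4,5,6,8}→60  {2,3,4,5,7,8}→120  {2,3,5,6,7,8}→60  {3,4,5,6,7,8}→180
  7 left: {0,1,2,3,5,6,8}→35  {0,2,3,4,5,6,8}→140  {0,2,3,5,6,7,8}→140  {0,3,4,5,6,7,8}→420  {1,2,3,4,5,6,8}→105  {1,2,3,4,5,7,8}→210  {1,2,3,5,6,7,8}→105  {2,3,4,5,6,7,8}→420
  placing 0:r first → 840 extensions
  placing 1:p first → 1120 extensions
  placing 4:t first → 280 extensions
  placing 7:u first → 280 extensions
total linear extensions = 2520

2520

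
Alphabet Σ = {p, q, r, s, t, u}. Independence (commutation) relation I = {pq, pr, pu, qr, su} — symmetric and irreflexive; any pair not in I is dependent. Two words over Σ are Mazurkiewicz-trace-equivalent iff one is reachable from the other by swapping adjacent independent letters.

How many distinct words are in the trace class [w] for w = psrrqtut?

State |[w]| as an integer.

#0=p has no predecessor
#1=s depends on [0:p]
#2=r depends on [1:s]
#3=r depends on [2:r]
#4=q depends on [1:s]
#5=t depends on [3:r, 4:q]
#6=u depends on [5:t]
#7=t depends on [6:u]
sources: [0:p]
N(rest) = Σ N(rest − s) over sources s of rest; N(one piece) = 1:
  size 1 → [7]=1
  size 2 → [6,7]=1
  size 3 → [5,6,7]=1
  size 4 → [3,5,6,7]=1  [4,5,6,7]=1
  size 5 → [2,3,5,6,7]=1  [3,4,5,6,7]=2
  size 6 → [2,3,4,5,6,7]=3
  first=0(p) contributes 3

3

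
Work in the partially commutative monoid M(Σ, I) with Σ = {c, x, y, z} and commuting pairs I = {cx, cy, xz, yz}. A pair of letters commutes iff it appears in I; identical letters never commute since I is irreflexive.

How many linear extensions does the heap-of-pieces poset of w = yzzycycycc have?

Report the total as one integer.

210

drop 0:y onto floor
drop 1:z onto floor
drop 2:z onto {1:z}
drop 3:y onto {0:y}
drop 4:c onto {2:z}
drop 5:y onto {3:y}
drop 6:c onto {4:c}
drop 7:y onto {5:y}
drop 8:c onto {6:c}
drop 9:c onto {8:c}
ground layer = {0:y, 1:z}
drop-orders for the pieces not yet dropped (sum over which currently-grounded one goes next):
  1 to go: {7} 1  {9} 1
  2 to go: {5,7} 1  {7,9} 2  {8,9} 1
  3 to go: {3,5,7} 1  {5,7,9} 3  {6,8,9} 1  {7,8,9} 3
  4 to go: {0,3,5,7} 1  {3,5,7,9} 4  {4,6,8,9} 1  {5,7,8,9} 6  {6,7,8,9} 4
  5 to go: {0,3,5,7,9} 5  {2,4,6,8,9} 1  {3,5,7,8,9} 10  {4,6,7,8,9} 5  {5,6,7,8,9} 10
  6 to go: {0,3,5,7,8,9} 15  {1,2,4,6,8,9} 1  {2,4,6,7,8,9} 6  {3,5,6,7,8,9} 20  {4,5,6,7,8,9} 15
  7 to go: {0,3,5,6,7,8,9} 35  {1,2,4,6,7,8,9} 7  {2,4,5,6,7,8,9} 21  {3,4,5,6,7,8,9} 35
  8 to go: {0,3,4,5,6,7,8,9} 70  {1,2,4,5,6,7,8,9} 28  {2,3,4,5,6,7,8,9} 56
  if 0:y drops first: 84 orders
  if 1:z drops first: 126 orders
heap linearizations: 210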